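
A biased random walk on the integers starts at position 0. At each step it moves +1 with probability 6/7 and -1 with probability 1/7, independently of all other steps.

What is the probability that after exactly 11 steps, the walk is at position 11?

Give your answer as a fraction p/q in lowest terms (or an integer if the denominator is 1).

To reach position 11 after 11 steps: need 11 steps of +1 and 0 steps of -1.
Number of such sequences: C(11,11) = 1
Each has probability (6/7)^11 · (1/7)^0 = 362797056/1977326743
P = 1 · 362797056/1977326743 = 362797056/1977326743

Answer: 362797056/1977326743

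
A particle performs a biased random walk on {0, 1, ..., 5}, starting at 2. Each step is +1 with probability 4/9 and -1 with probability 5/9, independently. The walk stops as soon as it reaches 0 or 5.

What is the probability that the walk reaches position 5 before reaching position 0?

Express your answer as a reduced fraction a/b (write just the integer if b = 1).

Answer: 576/2101

Derivation:
Biased walk: p = 4/9, q = 5/9, r = q/p = 5/4
Gambler's ruin: P(hit 5 before 0 | start at 2) = (1 - r^a)/(1 - r^N)
r^2 = 25/16; r^5 = 3125/1024
P = (1 - 25/16) / (1 - 3125/1024) = -9/16 / -2101/1024 = 576/2101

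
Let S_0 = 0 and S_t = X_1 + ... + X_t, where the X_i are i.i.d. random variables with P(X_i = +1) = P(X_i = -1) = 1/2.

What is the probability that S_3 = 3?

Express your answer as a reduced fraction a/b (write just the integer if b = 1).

To reach position 3 after 3 steps: need 3 steps of +1 and 0 of -1.
Favorable paths: C(3,3) = 1
Total paths: 2^3 = 8
P = 1/8 = 1/8

Answer: 1/8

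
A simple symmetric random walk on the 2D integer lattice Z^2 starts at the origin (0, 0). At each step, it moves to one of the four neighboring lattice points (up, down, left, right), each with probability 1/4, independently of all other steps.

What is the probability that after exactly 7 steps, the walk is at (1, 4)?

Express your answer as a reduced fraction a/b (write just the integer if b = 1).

Answer: 147/16384

Derivation:
Let h be the number of horizontal steps (so 7-h are vertical). To end at (1,4) need (h+1)/2 right-steps and ((7-h)+4)/2 up-steps.
Sum over h with 1 ≤ h ≤ 3, h ≡ 1 (mod 2), 7-h ≡ 0 (mod 2):
h=1: C(7,1)·C(1,1)·C(6,5) = 7·1·6 = 42
h=3: C(7,3)·C(3,2)·C(4,4) = 35·3·1 = 105
Total favorable: 147
Total paths: 4^7 = 16384
P = 147/16384 = 147/16384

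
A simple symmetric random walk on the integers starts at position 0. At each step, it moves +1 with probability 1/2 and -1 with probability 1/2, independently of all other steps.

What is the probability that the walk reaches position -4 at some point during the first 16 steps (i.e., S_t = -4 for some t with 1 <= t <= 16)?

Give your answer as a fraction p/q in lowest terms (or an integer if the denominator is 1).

Count via complement. Let g(t,s) = #length-t paths at position s with S_1..S_t all ≠ -4.
g(t,s) = g(t-1,s-1) + g(t-1,s+1) for s ≠ -4; g(t,-4) = 0.
t=0: g(0,0)=1
t=1: g(1,-1)=1 g(1,1)=1
t=2: g(2,-2)=1 g(2,0)=2 g(2,2)=1
t=3: g(3,-3)=1 g(3,-1)=3 g(3,1)=3 g(3,3)=1
t=4: g(4,-2)=4 g(4,0)=6 g(4,2)=4 g(4,4)=1
t=5: g(5,-3)=4 g(5,-1)=10 g(5,1)=10 g(5,3)=5 g(5,5)=1
t=6: g(6,-2)=14 g(6,0)=20 g(6,2)=15 g(6,4)=6 g(6,6)=1
t=7: g(7,-3)=14 g(7,-1)=34 g(7,1)=35 g(7,3)=21 g(7,5)=7 g(7,7)=1
t=8: g(8,-2)=48 g(8,0)=69 g(8,2)=56 g(8,4)=28 g(8,6)=8 g(8,8)=1
t=9: g(9,-3)=48 g(9,-1)=117 g(9,1)=125 g(9,3)=84 g(9,5)=36 g(9,7)=9 g(9,9)=1
t=10: g(10,-2)=165 g(10,0)=242 g(10,2)=209 g(10,4)=120 g(10,6)=45 g(10,8)=10 g(10,10)=1
t=11: g(11,-3)=165 g(11,-1)=407 g(11,1)=451 g(11,3)=329 g(11,5)=165 g(11,7)=55 g(11,9)=11 g(11,11)=1
t=12: g(12,-2)=572 g(12,0)=858 g(12,2)=780 g(12,4)=494 g(12,6)=220 g(12,8)=66 g(12,10)=12 g(12,12)=1
t=13: g(13,-3)=572 g(13,-1)=1430 g(13,1)=1638 g(13,3)=1274 g(13,5)=714 g(13,7)=286 g(13,9)=78 g(13,11)=13 g(13,13)=1
t=14: g(14,-2)=2002 g(14,0)=3068 g(14,2)=2912 g(14,4)=1988 g(14,6)=1000 g(14,8)=364 g(14,10)=91 g(14,12)=14 g(14,14)=1
t=15: g(15,-3)=2002 g(15,-1)=5070 g(15,1)=5980 g(15,3)=4900 g(15,5)=2988 g(15,7)=1364 g(15,9)=455 g(15,11)=105 g(15,13)=15 g(15,15)=1
t=16: g(16,-2)=7072 g(16,0)=11050 g(16,2)=10880 g(16,4)=7888 g(16,6)=4352 g(16,8)=1819 g(16,10)=560 g(16,12)=120 g(16,14)=16 g(16,16)=1
Paths never hitting -4: Σ_s g(16,s) = 43758
Paths hitting -4: 2^16 - 43758 = 21778
P = 21778/65536 = 10889/32768

Answer: 10889/32768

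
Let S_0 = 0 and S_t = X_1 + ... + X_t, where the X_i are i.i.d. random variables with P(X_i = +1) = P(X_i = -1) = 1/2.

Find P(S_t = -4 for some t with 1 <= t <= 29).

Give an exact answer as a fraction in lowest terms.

Count via complement. Let g(t,s) = #length-t paths at position s with S_1..S_t all ≠ -4.
g(t,s) = g(t-1,s-1) + g(t-1,s+1) for s ≠ -4; g(t,-4) = 0.
t=0: g(0,0)=1
t=1: g(1,-1)=1 g(1,1)=1
t=2: g(2,-2)=1 g(2,0)=2 g(2,2)=1
t=3: g(3,-3)=1 g(3,-1)=3 g(3,1)=3 g(3,3)=1
t=4: g(4,-2)=4 g(4,0)=6 g(4,2)=4 g(4,4)=1
t=5: g(5,-3)=4 g(5,-1)=10 g(5,1)=10 g(5,3)=5 g(5,5)=1
t=6: g(6,-2)=14 g(6,0)=20 g(6,2)=15 g(6,4)=6 g(6,6)=1
t=7: g(7,-3)=14 g(7,-1)=34 g(7,1)=35 g(7,3)=21 g(7,5)=7 g(7,7)=1
t=8: g(8,-2)=48 g(8,0)=69 g(8,2)=56 g(8,4)=28 g(8,6)=8 g(8,8)=1
t=9: g(9,-3)=48 g(9,-1)=117 g(9,1)=125 g(9,3)=84 g(9,5)=36 g(9,7)=9 g(9,9)=1
t=10: g(10,-2)=165 g(10,0)=242 g(10,2)=209 g(10,4)=120 g(10,6)=45 g(10,8)=10 g(10,10)=1
t=11: g(11,-3)=165 g(11,-1)=407 g(11,1)=451 g(11,3)=329 g(11,5)=165 g(11,7)=55 g(11,9)=11 g(11,11)=1
t=12: g(12,-2)=572 g(12,0)=858 g(12,2)=780 g(12,4)=494 g(12,6)=220 g(12,8)=66 g(12,10)=12 g(12,12)=1
t=13: g(13,-3)=572 g(13,-1)=1430 g(13,1)=1638 g(13,3)=1274 g(13,5)=714 g(13,7)=286 g(13,9)=78 g(13,11)=13 g(13,13)=1
t=14: g(14,-2)=2002 g(14,0)=3068 g(14,2)=2912 g(14,4)=1988 g(14,6)=1000 g(14,8)=364 g(14,10)=91 g(14,12)=14 g(14,14)=1
t=15: g(15,-3)=2002 g(15,-1)=5070 g(15,1)=5980 g(15,3)=4900 g(15,5)=2988 g(15,7)=1364 g(15,9)=455 g(15,11)=105 g(15,13)=15 g(15,15)=1
t=16: g(16,-2)=7072 g(16,0)=11050 g(16,2)=10880 g(16,4)=7888 g(16,6)=4352 g(16,8)=1819 g(16,10)=560 g(16,12)=120 g(16,14)=16 g(16,16)=1
t=17: g(17,-3)=7072 g(17,-1)=18122 g(17,1)=21930 g(17,3)=18768 g(17,5)=12240 g(17,7)=6171 g(17,9)=2379 g(17,11)=680 g(17,13)=136 g(17,15)=17 g(17,17)=1
t=18: g(18,-2)=25194 g(18,0)=40052 g(18,2)=40698 g(18,4)=31008 g(18,6)=18411 g(18,8)=8550 g(18,10)=3059 g(18,12)=816 g(18,14)=153 g(18,16)=18 g(18,18)=1
t=19: g(19,-3)=25194 g(19,-1)=65246 g(19,1)=80750 g(19,3)=71706 g(19,5)=49419 g(19,7)=26961 g(19,9)=11609 g(19,11)=3875 g(19,13)=969 g(19,15)=171 g(19,17)=19 g(19,19)=1
t=20: g(20,-2)=90440 g(20,0)=145996 g(20,2)=152456 g(20,4)=121125 g(20,6)=76380 g(20,8)=38570 g(20,10)=15484 g(20,12)=4844 g(20,14)=1140 g(20,16)=190 g(20,18)=20 g(20,20)=1
t=21: g(21,-3)=90440 g(21,-1)=236436 g(21,1)=298452 g(21,3)=273581 g(21,5)=197505 g(21,7)=114950 g(21,9)=54054 g(21,11)=20328 g(21,13)=5984 g(21,15)=1330 g(21,17)=210 g(21,19)=21 g(21,21)=1
t=22: g(22,-2)=326876 g(22,0)=534888 g(22,2)=572033 g(22,4)=471086 g(22,6)=312455 g(22,8)=169004 g(22,10)=74382 g(22,12)=26312 g(22,14)=7314 g(22,16)=1540 g(22,18)=231 g(22,20)=22 g(22,22)=1
t=23: g(23,-3)=326876 g(23,-1)=861764 g(23,1)=1106921 g(23,3)=1043119 g(23,5)=783541 g(23,7)=481459 g(23,9)=243386 g(23,11)=100694 g(23,13)=33626 g(23,15)=8854 g(23,17)=1771 g(23,19)=253 g(23,21)=23 g(23,23)=1
t=24: g(24,-2)=1188640 g(24,0)=1968685 g(24,2)=2150040 g(24,4)=1826660 g(24,6)=1265000 g(24,8)=724845 g(24,10)=344080 g(24,12)=134320 g(24,14)=42480 g(24,16)=10625 g(24,18)=2024 g(24,20)=276 g(24,22)=24 g(24,24)=1
t=25: g(25,-3)=1188640 g(25,-1)=3157325 g(25,1)=4118725 g(25,3)=3976700 g(25,5)=3091660 g(25,7)=1989845 g(25,9)=1068925 g(25,11)=478400 g(25,13)=176800 g(25,15)=53105 g(25,17)=12649 g(25,19)=2300 g(25,21)=300 g(25,23)=25 g(25,25)=1
t=26: g(26,-2)=4345965 g(26,0)=7276050 g(26,2)=8095425 g(26,4)=7068360 g(26,6)=5081505 g(26,8)=3058770 g(26,10)=1547325 g(26,12)=655200 g(26,14)=229905 g(26,16)=65754 g(26,18)=14949 g(26,20)=2600 g(26,22)=325 g(26,24)=26 g(26,26)=1
t=27: g(27,-3)=4345965 g(27,-1)=11622015 g(27,1)=15371475 g(27,3)=15163785 g(27,5)=12149865 g(27,7)=8140275 g(27,9)=4606095 g(27,11)=2202525 g(27,13)=885105 g(27,15)=295659 g(27,17)=80703 g(27,19)=17549 g(27,21)=2925 g(27,23)=351 g(27,25)=27 g(27,27)=1
t=28: g(28,-2)=15967980 g(28,0)=26993490 g(28,2)=30535260 g(28,4)=27313650 g(28,6)=20290140 g(28,8)=12746370 g(28,10)=6808620 g(28,12)=3087630 g(28,14)=1180764 g(28,16)=376362 g(28,18)=98252 g(28,20)=20474 g(28,22)=3276 g(28,24)=378 g(28,26)=28 g(28,28)=1
t=29: g(29,-3)=15967980 g(29,-1)=42961470 g(29,1)=57528750 g(29,3)=57848910 g(29,5)=47603790 g(29,7)=33036510 g(29,9)=19554990 g(29,11)=9896250 g(29,13)=4268394 g(29,15)=1557126 g(29,17)=474614 g(29,19)=118726 g(29,21)=23750 g(29,23)=3654 g(29,25)=406 g(29,27)=29 g(29,29)=1
Paths never hitting -4: Σ_s g(29,s) = 290845350
Paths hitting -4: 2^29 - 290845350 = 246025562
P = 246025562/536870912 = 123012781/268435456

Answer: 123012781/268435456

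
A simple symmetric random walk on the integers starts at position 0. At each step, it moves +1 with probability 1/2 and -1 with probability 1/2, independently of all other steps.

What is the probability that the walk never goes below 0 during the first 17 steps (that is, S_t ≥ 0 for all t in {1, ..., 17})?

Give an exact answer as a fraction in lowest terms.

Let f(t,s) = #length-t paths at position s with S_1..S_t all ≥ 0.
f(t,s) = f(t-1,s-1) + f(t-1,s+1) for s ≥ 0; f(t,s) = 0 for s < 0.
t=0: f(0,0)=1
t=1: f(1,1)=1
t=2: f(2,0)=1 f(2,2)=1
t=3: f(3,1)=2 f(3,3)=1
t=4: f(4,0)=2 f(4,2)=3 f(4,4)=1
t=5: f(5,1)=5 f(5,3)=4 f(5,5)=1
t=6: f(6,0)=5 f(6,2)=9 f(6,4)=5 f(6,6)=1
t=7: f(7,1)=14 f(7,3)=14 f(7,5)=6 f(7,7)=1
t=8: f(8,0)=14 f(8,2)=28 f(8,4)=20 f(8,6)=7 f(8,8)=1
t=9: f(9,1)=42 f(9,3)=48 f(9,5)=27 f(9,7)=8 f(9,9)=1
t=10: f(10,0)=42 f(10,2)=90 f(10,4)=75 f(10,6)=35 f(10,8)=9 f(10,10)=1
t=11: f(11,1)=132 f(11,3)=165 f(11,5)=110 f(11,7)=44 f(11,9)=10 f(11,11)=1
t=12: f(12,0)=132 f(12,2)=297 f(12,4)=275 f(12,6)=154 f(12,8)=54 f(12,10)=11 f(12,12)=1
t=13: f(13,1)=429 f(13,3)=572 f(13,5)=429 f(13,7)=208 f(13,9)=65 f(13,11)=12 f(13,13)=1
t=14: f(14,0)=429 f(14,2)=1001 f(14,4)=1001 f(14,6)=637 f(14,8)=273 f(14,10)=77 f(14,12)=13 f(14,14)=1
t=15: f(15,1)=1430 f(15,3)=2002 f(15,5)=1638 f(15,7)=910 f(15,9)=350 f(15,11)=90 f(15,13)=14 f(15,15)=1
t=16: f(16,0)=1430 f(16,2)=3432 f(16,4)=3640 f(16,6)=2548 f(16,8)=1260 f(16,10)=440 f(16,12)=104 f(16,14)=15 f(16,16)=1
t=17: f(17,1)=4862 f(17,3)=7072 f(17,5)=6188 f(17,7)=3808 f(17,9)=1700 f(17,11)=544 f(17,13)=119 f(17,15)=16 f(17,17)=1
Σ_s f(17,s) = 24310
P = 24310/131072 = 12155/65536

Answer: 12155/65536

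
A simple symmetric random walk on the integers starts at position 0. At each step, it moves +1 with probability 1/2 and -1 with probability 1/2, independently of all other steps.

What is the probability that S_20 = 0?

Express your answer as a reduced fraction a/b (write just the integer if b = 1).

To return to 0 after 20 steps: need exactly 10 steps of +1 and 10 of -1.
Favorable paths: C(20,10) = 184756
Total paths: 2^20 = 1048576
P = 184756/1048576 = 46189/262144

Answer: 46189/262144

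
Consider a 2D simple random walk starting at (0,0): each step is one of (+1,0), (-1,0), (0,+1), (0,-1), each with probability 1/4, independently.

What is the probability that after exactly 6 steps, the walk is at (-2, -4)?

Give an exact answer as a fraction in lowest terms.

Answer: 15/4096

Derivation:
Let h be the number of horizontal steps (so 6-h are vertical). To end at (-2,-4) need (h-2)/2 right-steps and ((6-h)-4)/2 up-steps.
Sum over h with 2 ≤ h ≤ 2, h ≡ 0 (mod 2), 6-h ≡ 0 (mod 2):
h=2: C(6,2)·C(2,0)·C(4,0) = 15·1·1 = 15
Total favorable: 15
Total paths: 4^6 = 4096
P = 15/4096 = 15/4096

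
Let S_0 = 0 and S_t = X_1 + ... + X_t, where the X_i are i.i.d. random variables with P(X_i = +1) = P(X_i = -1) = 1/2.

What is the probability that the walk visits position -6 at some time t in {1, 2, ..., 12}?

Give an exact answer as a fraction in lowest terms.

Count via complement. Let g(t,s) = #length-t paths at position s with S_1..S_t all ≠ -6.
g(t,s) = g(t-1,s-1) + g(t-1,s+1) for s ≠ -6; g(t,-6) = 0.
t=0: g(0,0)=1
t=1: g(1,-1)=1 g(1,1)=1
t=2: g(2,-2)=1 g(2,0)=2 g(2,2)=1
t=3: g(3,-3)=1 g(3,-1)=3 g(3,1)=3 g(3,3)=1
t=4: g(4,-4)=1 g(4,-2)=4 g(4,0)=6 g(4,2)=4 g(4,4)=1
t=5: g(5,-5)=1 g(5,-3)=5 g(5,-1)=10 g(5,1)=10 g(5,3)=5 g(5,5)=1
t=6: g(6,-4)=6 g(6,-2)=15 g(6,0)=20 g(6,2)=15 g(6,4)=6 g(6,6)=1
t=7: g(7,-5)=6 g(7,-3)=21 g(7,-1)=35 g(7,1)=35 g(7,3)=21 g(7,5)=7 g(7,7)=1
t=8: g(8,-4)=27 g(8,-2)=56 g(8,0)=70 g(8,2)=56 g(8,4)=28 g(8,6)=8 g(8,8)=1
t=9: g(9,-5)=27 g(9,-3)=83 g(9,-1)=126 g(9,1)=126 g(9,3)=84 g(9,5)=36 g(9,7)=9 g(9,9)=1
t=10: g(10,-4)=110 g(10,-2)=209 g(10,0)=252 g(10,2)=210 g(10,4)=120 g(10,6)=45 g(10,8)=10 g(10,10)=1
t=11: g(11,-5)=110 g(11,-3)=319 g(11,-1)=461 g(11,1)=462 g(11,3)=330 g(11,5)=165 g(11,7)=55 g(11,9)=11 g(11,11)=1
t=12: g(12,-4)=429 g(12,-2)=780 g(12,0)=923 g(12,2)=792 g(12,4)=495 g(12,6)=220 g(12,8)=66 g(12,10)=12 g(12,12)=1
Paths never hitting -6: Σ_s g(12,s) = 3718
Paths hitting -6: 2^12 - 3718 = 378
P = 378/4096 = 189/2048

Answer: 189/2048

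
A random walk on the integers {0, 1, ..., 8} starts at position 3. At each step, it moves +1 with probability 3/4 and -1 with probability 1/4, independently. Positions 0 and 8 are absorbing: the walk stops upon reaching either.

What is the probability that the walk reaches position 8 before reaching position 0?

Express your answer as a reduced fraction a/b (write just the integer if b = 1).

Biased walk: p = 3/4, q = 1/4, r = q/p = 1/3
Gambler's ruin: P(hit 8 before 0 | start at 3) = (1 - r^a)/(1 - r^N)
r^3 = 1/27; r^8 = 1/6561
P = (1 - 1/27) / (1 - 1/6561) = 26/27 / 6560/6561 = 3159/3280

Answer: 3159/3280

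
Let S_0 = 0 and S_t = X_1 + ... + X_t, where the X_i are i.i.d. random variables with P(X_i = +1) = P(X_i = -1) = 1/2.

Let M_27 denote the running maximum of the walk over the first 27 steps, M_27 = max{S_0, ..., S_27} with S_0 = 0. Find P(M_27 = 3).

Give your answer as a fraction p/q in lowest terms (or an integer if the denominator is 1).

Let M_27 = max(S_0,...,S_27). Use the reflection principle: for j ≥ 1, #{paths with M_27 ≥ j} = #{S_27 ≥ j} + #{S_27 ≥ j+1}.
By reflection, #{M_27 ≥ 3} = #{S_27 ≥ 3} + #{S_27 ≥ 4} = 47050564 + 29666704 = 76717268.
#{M_27 ≥ 4} = #{S_27 ≥ 4} + #{S_27 ≥ 5} = 29666704 + 29666704 = 59333408.
#{M_27 = 3} = 76717268 - 59333408 = 17383860.
P(M_27 = 3) = 17383860/134217728 = 4345965/33554432

Answer: 4345965/33554432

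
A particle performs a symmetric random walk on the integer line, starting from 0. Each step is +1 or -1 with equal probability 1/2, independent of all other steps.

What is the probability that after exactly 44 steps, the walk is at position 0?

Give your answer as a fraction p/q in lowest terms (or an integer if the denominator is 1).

To return to 0 after 44 steps: need exactly 22 steps of +1 and 22 of -1.
Favorable paths: C(44,22) = 2104098963720
Total paths: 2^44 = 17592186044416
P = 2104098963720/17592186044416 = 263012370465/2199023255552

Answer: 263012370465/2199023255552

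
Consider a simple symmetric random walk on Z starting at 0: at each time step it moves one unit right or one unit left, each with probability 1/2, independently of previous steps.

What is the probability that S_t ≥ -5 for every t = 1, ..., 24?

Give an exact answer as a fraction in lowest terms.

Let f(t,s) = #length-t paths at position s with S_1..S_t all ≥ -5.
f(t,s) = f(t-1,s-1) + f(t-1,s+1) for s ≥ -5; f(t,s) = 0 for s < -5.
t=0: f(0,0)=1
t=1: f(1,-1)=1 f(1,1)=1
t=2: f(2,-2)=1 f(2,0)=2 f(2,2)=1
t=3: f(3,-3)=1 f(3,-1)=3 f(3,1)=3 f(3,3)=1
t=4: f(4,-4)=1 f(4,-2)=4 f(4,0)=6 f(4,2)=4 f(4,4)=1
t=5: f(5,-5)=1 f(5,-3)=5 f(5,-1)=10 f(5,1)=10 f(5,3)=5 f(5,5)=1
t=6: f(6,-4)=6 f(6,-2)=15 f(6,0)=20 f(6,2)=15 f(6,4)=6 f(6,6)=1
t=7: f(7,-5)=6 f(7,-3)=21 f(7,-1)=35 f(7,1)=35 f(7,3)=21 f(7,5)=7 f(7,7)=1
t=8: f(8,-4)=27 f(8,-2)=56 f(8,0)=70 f(8,2)=56 f(8,4)=28 f(8,6)=8 f(8,8)=1
t=9: f(9,-5)=27 f(9,-3)=83 f(9,-1)=126 f(9,1)=126 f(9,3)=84 f(9,5)=36 f(9,7)=9 f(9,9)=1
t=10: f(10,-4)=110 f(10,-2)=209 f(10,0)=252 f(10,2)=210 f(10,4)=120 f(10,6)=45 f(10,8)=10 f(10,10)=1
t=11: f(11,-5)=110 f(11,-3)=319 f(11,-1)=461 f(11,1)=462 f(11,3)=330 f(11,5)=165 f(11,7)=55 f(11,9)=11 f(11,11)=1
t=12: f(12,-4)=429 f(12,-2)=780 f(12,0)=923 f(12,2)=792 f(12,4)=495 f(12,6)=220 f(12,8)=66 f(12,10)=12 f(12,12)=1
t=13: f(13,-5)=429 f(13,-3)=1209 f(13,-1)=1703 f(13,1)=1715 f(13,3)=1287 f(13,5)=715 f(13,7)=286 f(13,9)=78 f(13,11)=13 f(13,13)=1
t=14: f(14,-4)=1638 f(14,-2)=2912 f(14,0)=3418 f(14,2)=3002 f(14,4)=2002 f(14,6)=1001 f(14,8)=364 f(14,10)=91 f(14,12)=14 f(14,14)=1
t=15: f(15,-5)=1638 f(15,-3)=4550 f(15,-1)=6330 f(15,1)=6420 f(15,3)=5004 f(15,5)=3003 f(15,7)=1365 f(15,9)=455 f(15,11)=105 f(15,13)=15 f(15,15)=1
t=16: f(16,-4)=6188 f(16,-2)=10880 f(16,0)=12750 f(16,2)=11424 f(16,4)=8007 f(16,6)=4368 f(16,8)=1820 f(16,10)=560 f(16,12)=120 f(16,14)=16 f(16,16)=1
t=17: f(17,-5)=6188 f(17,-3)=17068 f(17,-1)=23630 f(17,1)=24174 f(17,3)=19431 f(17,5)=12375 f(17,7)=6188 f(17,9)=2380 f(17,11)=680 f(17,13)=136 f(17,15)=17 f(17,17)=1
t=18: f(18,-4)=23256 f(18,-2)=40698 f(18,0)=47804 f(18,2)=43605 f(18,4)=31806 f(18,6)=18563 f(18,8)=8568 f(18,10)=3060 f(18,12)=816 f(18,14)=153 f(18,16)=18 f(18,18)=1
t=19: f(19,-5)=23256 f(19,-3)=63954 f(19,-1)=88502 f(19,1)=91409 f(19,3)=75411 f(19,5)=50369 f(19,7)=27131 f(19,9)=11628 f(19,11)=3876 f(19,13)=969 f(19,15)=171 f(19,17)=19 f(19,19)=1
t=20: f(20,-4)=87210 f(20,-2)=152456 f(20,0)=179911 f(20,2)=166820 f(20,4)=125780 f(20,6)=77500 f(20,8)=38759 f(20,10)=15504 f(20,12)=4845 f(20,14)=1140 f(20,16)=190 f(20,18)=20 f(20,20)=1
t=21: f(21,-5)=87210 f(21,-3)=239666 f(21,-1)=332367 f(21,1)=346731 f(21,3)=292600 f(21,5)=203280 f(21,7)=116259 f(21,9)=54263 f(21,11)=20349 f(21,13)=5985 f(21,15)=1330 f(21,17)=210 f(21,19)=21 f(21,21)=1
t=22: f(22,-4)=326876 f(22,-2)=572033 f(22,0)=679098 f(22,2)=639331 f(22,4)=495880 f(22,6)=319539 f(22,8)=170522 f(22,10)=74612 f(22,12)=26334 f(22,14)=7315 f(22,16)=1540 f(22,18)=231 f(22,20)=22 f(22,22)=1
t=23: f(23,-5)=326876 f(23,-3)=898909 f(23,-1)=1251131 f(23,1)=1318429 f(23,3)=1135211 f(23,5)=815419 f(23,7)=490061 f(23,9)=245134 f(23,11)=100946 f(23,13)=33649 f(23,15)=8855 f(23,17)=1771 f(23,19)=253 f(23,21)=23 f(23,23)=1
t=24: f(24,-4)=1225785 f(24,-2)=2150040 f(24,0)=2569560 f(24,2)=2453640 f(24,4)=1950630 f(24,6)=1305480 f(24,8)=735195 f(24,10)=346080 f(24,12)=134595 f(24,14)=42504 f(24,16)=10626 f(24,18)=2024 f(24,20)=276 f(24,22)=24 f(24,24)=1
Σ_s f(24,s) = 12926460
P = 12926460/16777216 = 3231615/4194304

Answer: 3231615/4194304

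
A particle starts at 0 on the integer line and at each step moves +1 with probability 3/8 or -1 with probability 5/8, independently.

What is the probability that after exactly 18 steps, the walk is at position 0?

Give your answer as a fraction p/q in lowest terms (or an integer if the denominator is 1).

To be at 0 after 18 steps: need exactly 9 steps of +1 and 9 of -1.
Number of such sequences: C(18,9) = 48620
Each has probability (3/8)^9 · (5/8)^9 = 38443359375/18014398509481984
P = 48620 · 38443359375/18014398509481984 = 467279033203125/4503599627370496

Answer: 467279033203125/4503599627370496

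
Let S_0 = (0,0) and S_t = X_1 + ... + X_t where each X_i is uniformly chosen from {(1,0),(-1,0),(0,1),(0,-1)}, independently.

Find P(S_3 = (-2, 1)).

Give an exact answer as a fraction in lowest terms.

Let h be the number of horizontal steps (so 3-h are vertical). To end at (-2,1) need (h-2)/2 right-steps and ((3-h)+1)/2 up-steps.
Sum over h with 2 ≤ h ≤ 2, h ≡ 0 (mod 2), 3-h ≡ 1 (mod 2):
h=2: C(3,2)·C(2,0)·C(1,1) = 3·1·1 = 3
Total favorable: 3
Total paths: 4^3 = 64
P = 3/64 = 3/64

Answer: 3/64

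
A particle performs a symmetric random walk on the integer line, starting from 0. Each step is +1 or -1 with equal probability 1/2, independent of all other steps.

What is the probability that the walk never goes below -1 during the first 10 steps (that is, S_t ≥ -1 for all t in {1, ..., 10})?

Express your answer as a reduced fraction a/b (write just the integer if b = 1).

Answer: 231/512

Derivation:
Let f(t,s) = #length-t paths at position s with S_1..S_t all ≥ -1.
f(t,s) = f(t-1,s-1) + f(t-1,s+1) for s ≥ -1; f(t,s) = 0 for s < -1.
t=0: f(0,0)=1
t=1: f(1,-1)=1 f(1,1)=1
t=2: f(2,0)=2 f(2,2)=1
t=3: f(3,-1)=2 f(3,1)=3 f(3,3)=1
t=4: f(4,0)=5 f(4,2)=4 f(4,4)=1
t=5: f(5,-1)=5 f(5,1)=9 f(5,3)=5 f(5,5)=1
t=6: f(6,0)=14 f(6,2)=14 f(6,4)=6 f(6,6)=1
t=7: f(7,-1)=14 f(7,1)=28 f(7,3)=20 f(7,5)=7 f(7,7)=1
t=8: f(8,0)=42 f(8,2)=48 f(8,4)=27 f(8,6)=8 f(8,8)=1
t=9: f(9,-1)=42 f(9,1)=90 f(9,3)=75 f(9,5)=35 f(9,7)=9 f(9,9)=1
t=10: f(10,0)=132 f(10,2)=165 f(10,4)=110 f(10,6)=44 f(10,8)=10 f(10,10)=1
Σ_s f(10,s) = 462
P = 462/1024 = 231/512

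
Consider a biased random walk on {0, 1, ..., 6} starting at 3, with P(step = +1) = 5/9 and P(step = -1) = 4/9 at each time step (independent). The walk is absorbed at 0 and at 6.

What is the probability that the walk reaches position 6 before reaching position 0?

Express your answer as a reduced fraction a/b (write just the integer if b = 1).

Answer: 125/189

Derivation:
Biased walk: p = 5/9, q = 4/9, r = q/p = 4/5
Gambler's ruin: P(hit 6 before 0 | start at 3) = (1 - r^a)/(1 - r^N)
r^3 = 64/125; r^6 = 4096/15625
P = (1 - 64/125) / (1 - 4096/15625) = 61/125 / 11529/15625 = 125/189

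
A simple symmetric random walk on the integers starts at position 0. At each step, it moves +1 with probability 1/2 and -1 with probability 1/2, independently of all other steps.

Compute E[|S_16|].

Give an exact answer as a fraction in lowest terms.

Answer: 6435/2048

Derivation:
S_16 takes values m ≡ 0 (mod 2) with |m| ≤ 16; P(S_16=m) = C(16,(16+m)/2)/2^16.
Total paths: 2^16 = 65536
Distribution: P(S=-16)=1/65536, P(S=-14)=16/65536, P(S=-12)=120/65536, P(S=-10)=560/65536, P(S=-8)=1820/65536, P(S=-6)=4368/65536, P(S=-4)=8008/65536, P(S=-2)=11440/65536, P(S=0)=12870/65536, P(S=2)=11440/65536, P(S=4)=8008/65536, P(S=6)=4368/65536, P(S=8)=1820/65536, P(S=10)=560/65536, P(S=12)=120/65536, P(S=14)=16/65536, P(S=16)=1/65536
E[|S_16|] = Σ_m |m|·P(S_16=m) = 205920/65536 = 6435/2048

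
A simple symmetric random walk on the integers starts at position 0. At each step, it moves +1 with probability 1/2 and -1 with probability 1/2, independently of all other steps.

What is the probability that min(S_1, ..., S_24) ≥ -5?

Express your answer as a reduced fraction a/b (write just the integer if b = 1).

Answer: 3231615/4194304

Derivation:
Let f(t,s) = #length-t paths at position s with S_1..S_t all ≥ -5.
f(t,s) = f(t-1,s-1) + f(t-1,s+1) for s ≥ -5; f(t,s) = 0 for s < -5.
t=0: f(0,0)=1
t=1: f(1,-1)=1 f(1,1)=1
t=2: f(2,-2)=1 f(2,0)=2 f(2,2)=1
t=3: f(3,-3)=1 f(3,-1)=3 f(3,1)=3 f(3,3)=1
t=4: f(4,-4)=1 f(4,-2)=4 f(4,0)=6 f(4,2)=4 f(4,4)=1
t=5: f(5,-5)=1 f(5,-3)=5 f(5,-1)=10 f(5,1)=10 f(5,3)=5 f(5,5)=1
t=6: f(6,-4)=6 f(6,-2)=15 f(6,0)=20 f(6,2)=15 f(6,4)=6 f(6,6)=1
t=7: f(7,-5)=6 f(7,-3)=21 f(7,-1)=35 f(7,1)=35 f(7,3)=21 f(7,5)=7 f(7,7)=1
t=8: f(8,-4)=27 f(8,-2)=56 f(8,0)=70 f(8,2)=56 f(8,4)=28 f(8,6)=8 f(8,8)=1
t=9: f(9,-5)=27 f(9,-3)=83 f(9,-1)=126 f(9,1)=126 f(9,3)=84 f(9,5)=36 f(9,7)=9 f(9,9)=1
t=10: f(10,-4)=110 f(10,-2)=209 f(10,0)=252 f(10,2)=210 f(10,4)=120 f(10,6)=45 f(10,8)=10 f(10,10)=1
t=11: f(11,-5)=110 f(11,-3)=319 f(11,-1)=461 f(11,1)=462 f(11,3)=330 f(11,5)=165 f(11,7)=55 f(11,9)=11 f(11,11)=1
t=12: f(12,-4)=429 f(12,-2)=780 f(12,0)=923 f(12,2)=792 f(12,4)=495 f(12,6)=220 f(12,8)=66 f(12,10)=12 f(12,12)=1
t=13: f(13,-5)=429 f(13,-3)=1209 f(13,-1)=1703 f(13,1)=1715 f(13,3)=1287 f(13,5)=715 f(13,7)=286 f(13,9)=78 f(13,11)=13 f(13,13)=1
t=14: f(14,-4)=1638 f(14,-2)=2912 f(14,0)=3418 f(14,2)=3002 f(14,4)=2002 f(14,6)=1001 f(14,8)=364 f(14,10)=91 f(14,12)=14 f(14,14)=1
t=15: f(15,-5)=1638 f(15,-3)=4550 f(15,-1)=6330 f(15,1)=6420 f(15,3)=5004 f(15,5)=3003 f(15,7)=1365 f(15,9)=455 f(15,11)=105 f(15,13)=15 f(15,15)=1
t=16: f(16,-4)=6188 f(16,-2)=10880 f(16,0)=12750 f(16,2)=11424 f(16,4)=8007 f(16,6)=4368 f(16,8)=1820 f(16,10)=560 f(16,12)=120 f(16,14)=16 f(16,16)=1
t=17: f(17,-5)=6188 f(17,-3)=17068 f(17,-1)=23630 f(17,1)=24174 f(17,3)=19431 f(17,5)=12375 f(17,7)=6188 f(17,9)=2380 f(17,11)=680 f(17,13)=136 f(17,15)=17 f(17,17)=1
t=18: f(18,-4)=23256 f(18,-2)=40698 f(18,0)=47804 f(18,2)=43605 f(18,4)=31806 f(18,6)=18563 f(18,8)=8568 f(18,10)=3060 f(18,12)=816 f(18,14)=153 f(18,16)=18 f(18,18)=1
t=19: f(19,-5)=23256 f(19,-3)=63954 f(19,-1)=88502 f(19,1)=91409 f(19,3)=75411 f(19,5)=50369 f(19,7)=27131 f(19,9)=11628 f(19,11)=3876 f(19,13)=969 f(19,15)=171 f(19,17)=19 f(19,19)=1
t=20: f(20,-4)=87210 f(20,-2)=152456 f(20,0)=179911 f(20,2)=166820 f(20,4)=125780 f(20,6)=77500 f(20,8)=38759 f(20,10)=15504 f(20,12)=4845 f(20,14)=1140 f(20,16)=190 f(20,18)=20 f(20,20)=1
t=21: f(21,-5)=87210 f(21,-3)=239666 f(21,-1)=332367 f(21,1)=346731 f(21,3)=292600 f(21,5)=203280 f(21,7)=116259 f(21,9)=54263 f(21,11)=20349 f(21,13)=5985 f(21,15)=1330 f(21,17)=210 f(21,19)=21 f(21,21)=1
t=22: f(22,-4)=326876 f(22,-2)=572033 f(22,0)=679098 f(22,2)=639331 f(22,4)=495880 f(22,6)=319539 f(22,8)=170522 f(22,10)=74612 f(22,12)=26334 f(22,14)=7315 f(22,16)=1540 f(22,18)=231 f(22,20)=22 f(22,22)=1
t=23: f(23,-5)=326876 f(23,-3)=898909 f(23,-1)=1251131 f(23,1)=1318429 f(23,3)=1135211 f(23,5)=815419 f(23,7)=490061 f(23,9)=245134 f(23,11)=100946 f(23,13)=33649 f(23,15)=8855 f(23,17)=1771 f(23,19)=253 f(23,21)=23 f(23,23)=1
t=24: f(24,-4)=1225785 f(24,-2)=2150040 f(24,0)=2569560 f(24,2)=2453640 f(24,4)=1950630 f(24,6)=1305480 f(24,8)=735195 f(24,10)=346080 f(24,12)=134595 f(24,14)=42504 f(24,16)=10626 f(24,18)=2024 f(24,20)=276 f(24,22)=24 f(24,24)=1
Σ_s f(24,s) = 12926460
P = 12926460/16777216 = 3231615/4194304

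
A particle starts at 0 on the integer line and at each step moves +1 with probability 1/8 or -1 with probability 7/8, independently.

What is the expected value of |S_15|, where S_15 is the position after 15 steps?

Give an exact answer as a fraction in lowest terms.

S_15 takes values m ≡ 1 (mod 2) with |m| ≤ 15; P(S_15=m) = C(15,(15+m)/2) · (1/8)^((15+m)/2) · (7/8)^((15-m)/2).
Distribution: P(S=-15)=4747561509943/35184372088832, P(S=-13)=10173346092735/35184372088832, P(S=-11)=10173346092735/35184372088832, P(S=-9)=6297785676455/35184372088832, P(S=-7)=2699051004195/35184372088832, P(S=-5)=848273172747/35184372088832, P(S=-3)=201969803035/35184372088832, P(S=-1)=37096494435/35184372088832, P(S=1)=5299499205/35184372088832, P(S=3)=588833245/35184372088832, P(S=5)=50471421/35184372088832, P(S=7)=3277365/35184372088832, P(S=9)=156065/35184372088832, P(S=11)=5145/35184372088832, P(S=13)=105/35184372088832, P(S=15)=1/35184372088832
E[|S_15|] = Σ_m |m|·P(S_15=m) = 6184982367495/549755813888

Answer: 6184982367495/549755813888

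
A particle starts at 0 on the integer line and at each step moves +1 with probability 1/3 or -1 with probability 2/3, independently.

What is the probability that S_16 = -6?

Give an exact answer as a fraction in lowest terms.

Answer: 2981888/14348907

Derivation:
To reach position -6 after 16 steps: need 5 steps of +1 and 11 steps of -1.
Number of such sequences: C(16,5) = 4368
Each has probability (1/3)^5 · (2/3)^11 = 2048/43046721
P = 4368 · 2048/43046721 = 2981888/14348907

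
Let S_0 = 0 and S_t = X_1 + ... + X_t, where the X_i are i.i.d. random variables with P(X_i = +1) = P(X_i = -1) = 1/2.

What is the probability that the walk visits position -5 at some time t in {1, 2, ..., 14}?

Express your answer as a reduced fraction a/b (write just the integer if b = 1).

Answer: 1471/8192

Derivation:
Count via complement. Let g(t,s) = #length-t paths at position s with S_1..S_t all ≠ -5.
g(t,s) = g(t-1,s-1) + g(t-1,s+1) for s ≠ -5; g(t,-5) = 0.
t=0: g(0,0)=1
t=1: g(1,-1)=1 g(1,1)=1
t=2: g(2,-2)=1 g(2,0)=2 g(2,2)=1
t=3: g(3,-3)=1 g(3,-1)=3 g(3,1)=3 g(3,3)=1
t=4: g(4,-4)=1 g(4,-2)=4 g(4,0)=6 g(4,2)=4 g(4,4)=1
t=5: g(5,-3)=5 g(5,-1)=10 g(5,1)=10 g(5,3)=5 g(5,5)=1
t=6: g(6,-4)=5 g(6,-2)=15 g(6,0)=20 g(6,2)=15 g(6,4)=6 g(6,6)=1
t=7: g(7,-3)=20 g(7,-1)=35 g(7,1)=35 g(7,3)=21 g(7,5)=7 g(7,7)=1
t=8: g(8,-4)=20 g(8,-2)=55 g(8,0)=70 g(8,2)=56 g(8,4)=28 g(8,6)=8 g(8,8)=1
t=9: g(9,-3)=75 g(9,-1)=125 g(9,1)=126 g(9,3)=84 g(9,5)=36 g(9,7)=9 g(9,9)=1
t=10: g(10,-4)=75 g(10,-2)=200 g(10,0)=251 g(10,2)=210 g(10,4)=120 g(10,6)=45 g(10,8)=10 g(10,10)=1
t=11: g(11,-3)=275 g(11,-1)=451 g(11,1)=461 g(11,3)=330 g(11,5)=165 g(11,7)=55 g(11,9)=11 g(11,11)=1
t=12: g(12,-4)=275 g(12,-2)=726 g(12,0)=912 g(12,2)=791 g(12,4)=495 g(12,6)=220 g(12,8)=66 g(12,10)=12 g(12,12)=1
t=13: g(13,-3)=1001 g(13,-1)=1638 g(13,1)=1703 g(13,3)=1286 g(13,5)=715 g(13,7)=286 g(13,9)=78 g(13,11)=13 g(13,13)=1
t=14: g(14,-4)=1001 g(14,-2)=2639 g(14,0)=3341 g(14,2)=2989 g(14,4)=2001 g(14,6)=1001 g(14,8)=364 g(14,10)=91 g(14,12)=14 g(14,14)=1
Paths never hitting -5: Σ_s g(14,s) = 13442
Paths hitting -5: 2^14 - 13442 = 2942
P = 2942/16384 = 1471/8192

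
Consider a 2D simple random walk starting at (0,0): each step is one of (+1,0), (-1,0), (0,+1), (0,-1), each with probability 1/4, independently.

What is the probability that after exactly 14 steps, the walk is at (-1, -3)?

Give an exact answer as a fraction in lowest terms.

Answer: 3006003/134217728

Derivation:
Let h be the number of horizontal steps (so 14-h are vertical). To end at (-1,-3) need (h-1)/2 right-steps and ((14-h)-3)/2 up-steps.
Sum over h with 1 ≤ h ≤ 11, h ≡ 1 (mod 2), 14-h ≡ 1 (mod 2):
h=1: C(14,1)·C(1,0)·C(13,5) = 14·1·1287 = 18018
h=3: C(14,3)·C(3,1)·C(11,4) = 364·3·330 = 360360
h=5: C(14,5)·C(5,2)·C(9,3) = 2002·10·84 = 1681680
h=7: C(14,7)·C(7,3)·C(7,2) = 3432·35·21 = 2522520
h=9: C(14,9)·C(9,4)·C(5,1) = 2002·126·5 = 1261260
h=11: C(14,11)·C(11,5)·C(3,0) = 364·462·1 = 168168
Total favorable: 6012006
Total paths: 4^14 = 268435456
P = 6012006/268435456 = 3006003/134217728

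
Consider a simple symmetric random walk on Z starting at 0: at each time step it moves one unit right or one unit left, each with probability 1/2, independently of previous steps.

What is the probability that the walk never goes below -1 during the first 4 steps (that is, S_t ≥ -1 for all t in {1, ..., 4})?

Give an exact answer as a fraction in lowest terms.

Let f(t,s) = #length-t paths at position s with S_1..S_t all ≥ -1.
f(t,s) = f(t-1,s-1) + f(t-1,s+1) for s ≥ -1; f(t,s) = 0 for s < -1.
t=0: f(0,0)=1
t=1: f(1,-1)=1 f(1,1)=1
t=2: f(2,0)=2 f(2,2)=1
t=3: f(3,-1)=2 f(3,1)=3 f(3,3)=1
t=4: f(4,0)=5 f(4,2)=4 f(4,4)=1
Σ_s f(4,s) = 10
P = 10/16 = 5/8

Answer: 5/8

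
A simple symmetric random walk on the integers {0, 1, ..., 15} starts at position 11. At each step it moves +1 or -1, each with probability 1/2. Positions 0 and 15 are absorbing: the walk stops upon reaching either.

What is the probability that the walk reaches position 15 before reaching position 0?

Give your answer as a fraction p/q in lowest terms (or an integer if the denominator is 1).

Answer: 11/15

Derivation:
Symmetric walk (p = 1/2): the harmonic-function argument gives P(hit 15 before 0 | start at 11) = a/N.
P = 11/15 = 11/15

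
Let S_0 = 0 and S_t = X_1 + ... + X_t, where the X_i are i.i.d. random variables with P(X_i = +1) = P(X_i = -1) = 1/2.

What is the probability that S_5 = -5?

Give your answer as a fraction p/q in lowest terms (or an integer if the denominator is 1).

Answer: 1/32

Derivation:
To reach position -5 after 5 steps: need 0 steps of +1 and 5 of -1.
Favorable paths: C(5,0) = 1
Total paths: 2^5 = 32
P = 1/32 = 1/32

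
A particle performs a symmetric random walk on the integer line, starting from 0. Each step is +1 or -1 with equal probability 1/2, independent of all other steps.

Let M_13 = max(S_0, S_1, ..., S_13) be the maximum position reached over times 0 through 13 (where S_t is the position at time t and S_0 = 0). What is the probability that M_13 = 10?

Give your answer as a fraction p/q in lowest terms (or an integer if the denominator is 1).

Answer: 13/8192

Derivation:
Let M_13 = max(S_0,...,S_13). Use the reflection principle: for j ≥ 1, #{paths with M_13 ≥ j} = #{S_13 ≥ j} + #{S_13 ≥ j+1}.
By reflection, #{M_13 ≥ 10} = #{S_13 ≥ 10} + #{S_13 ≥ 11} = 14 + 14 = 28.
#{M_13 ≥ 11} = #{S_13 ≥ 11} + #{S_13 ≥ 12} = 14 + 1 = 15.
#{M_13 = 10} = 28 - 15 = 13.
P(M_13 = 10) = 13/8192 = 13/8192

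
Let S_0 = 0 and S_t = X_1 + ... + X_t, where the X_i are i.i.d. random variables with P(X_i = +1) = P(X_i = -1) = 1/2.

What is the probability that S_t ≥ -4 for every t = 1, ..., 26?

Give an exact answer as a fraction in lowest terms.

Answer: 705755/1048576

Derivation:
Let f(t,s) = #length-t paths at position s with S_1..S_t all ≥ -4.
f(t,s) = f(t-1,s-1) + f(t-1,s+1) for s ≥ -4; f(t,s) = 0 for s < -4.
t=0: f(0,0)=1
t=1: f(1,-1)=1 f(1,1)=1
t=2: f(2,-2)=1 f(2,0)=2 f(2,2)=1
t=3: f(3,-3)=1 f(3,-1)=3 f(3,1)=3 f(3,3)=1
t=4: f(4,-4)=1 f(4,-2)=4 f(4,0)=6 f(4,2)=4 f(4,4)=1
t=5: f(5,-3)=5 f(5,-1)=10 f(5,1)=10 f(5,3)=5 f(5,5)=1
t=6: f(6,-4)=5 f(6,-2)=15 f(6,0)=20 f(6,2)=15 f(6,4)=6 f(6,6)=1
t=7: f(7,-3)=20 f(7,-1)=35 f(7,1)=35 f(7,3)=21 f(7,5)=7 f(7,7)=1
t=8: f(8,-4)=20 f(8,-2)=55 f(8,0)=70 f(8,2)=56 f(8,4)=28 f(8,6)=8 f(8,8)=1
t=9: f(9,-3)=75 f(9,-1)=125 f(9,1)=126 f(9,3)=84 f(9,5)=36 f(9,7)=9 f(9,9)=1
t=10: f(10,-4)=75 f(10,-2)=200 f(10,0)=251 f(10,2)=210 f(10,4)=120 f(10,6)=45 f(10,8)=10 f(10,10)=1
t=11: f(11,-3)=275 f(11,-1)=451 f(11,1)=461 f(11,3)=330 f(11,5)=165 f(11,7)=55 f(11,9)=11 f(11,11)=1
t=12: f(12,-4)=275 f(12,-2)=726 f(12,0)=912 f(12,2)=791 f(12,4)=495 f(12,6)=220 f(12,8)=66 f(12,10)=12 f(12,12)=1
t=13: f(13,-3)=1001 f(13,-1)=1638 f(13,1)=1703 f(13,3)=1286 f(13,5)=715 f(13,7)=286 f(13,9)=78 f(13,11)=13 f(13,13)=1
t=14: f(14,-4)=1001 f(14,-2)=2639 f(14,0)=3341 f(14,2)=2989 f(14,4)=2001 f(14,6)=1001 f(14,8)=364 f(14,10)=91 f(14,12)=14 f(14,14)=1
t=15: f(15,-3)=3640 f(15,-1)=5980 f(15,1)=6330 f(15,3)=4990 f(15,5)=3002 f(15,7)=1365 f(15,9)=455 f(15,11)=105 f(15,13)=15 f(15,15)=1
t=16: f(16,-4)=3640 f(16,-2)=9620 f(16,0)=12310 f(16,2)=11320 f(16,4)=7992 f(16,6)=4367 f(16,8)=1820 f(16,10)=560 f(16,12)=120 f(16,14)=16 f(16,16)=1
t=17: f(17,-3)=13260 f(17,-1)=21930 f(17,1)=23630 f(17,3)=19312 f(17,5)=12359 f(17,7)=6187 f(17,9)=2380 f(17,11)=680 f(17,13)=136 f(17,15)=17 f(17,17)=1
t=18: f(18,-4)=13260 f(18,-2)=35190 f(18,0)=45560 f(18,2)=42942 f(18,4)=31671 f(18,6)=18546 f(18,8)=8567 f(18,10)=3060 f(18,12)=816 f(18,14)=153 f(18,16)=18 f(18,18)=1
t=19: f(19,-3)=48450 f(19,-1)=80750 f(19,1)=88502 f(19,3)=74613 f(19,5)=50217 f(19,7)=27113 f(19,9)=11627 f(19,11)=3876 f(19,13)=969 f(19,15)=171 f(19,17)=19 f(19,19)=1
t=20: f(20,-4)=48450 f(20,-2)=129200 f(20,0)=169252 f(20,2)=163115 f(20,4)=124830 f(20,6)=77330 f(20,8)=38740 f(20,10)=15503 f(20,12)=4845 f(20,14)=1140 f(20,16)=190 f(20,18)=20 f(20,20)=1
t=21: f(21,-3)=177650 f(21,-1)=298452 f(21,1)=332367 f(21,3)=287945 f(21,5)=202160 f(21,7)=116070 f(21,9)=54243 f(21,11)=20348 f(21,13)=5985 f(21,15)=1330 f(21,17)=210 f(21,19)=21 f(21,21)=1
t=22: f(22,-4)=177650 f(22,-2)=476102 f(22,0)=630819 f(22,2)=620312 f(22,4)=490105 f(22,6)=318230 f(22,8)=170313 f(22,10)=74591 f(22,12)=26333 f(22,14)=7315 f(22,16)=1540 f(22,18)=231 f(22,20)=22 f(22,22)=1
t=23: f(23,-3)=653752 f(23,-1)=1106921 f(23,1)=1251131 f(23,3)=1110417 f(23,5)=808335 f(23,7)=488543 f(23,9)=244904 f(23,11)=100924 f(23,13)=33648 f(23,15)=8855 f(23,17)=1771 f(23,19)=253 f(23,21)=23 f(23,23)=1
t=24: f(24,-4)=653752 f(24,-2)=1760673 f(24,0)=2358052 f(24,2)=2361548 f(24,4)=1918752 f(24,6)=1296878 f(24,8)=733447 f(24,10)=345828 f(24,12)=134572 f(24,14)=42503 f(24,16)=10626 f(24,18)=2024 f(24,20)=276 f(24,22)=24 f(24,24)=1
t=25: f(25,-3)=2414425 f(25,-1)=4118725 f(25,1)=4719600 f(25,3)=4280300 f(25,5)=3215630 f(25,7)=2030325 f(25,9)=1079275 f(25,11)=480400 f(25,13)=177075 f(25,15)=53129 f(25,17)=12650 f(25,19)=2300 f(25,21)=300 f(25,23)=25 f(25,25)=1
t=26: f(26,-4)=2414425 f(26,-2)=6533150 f(26,0)=8838325 f(26,2)=8999900 f(26,4)=7495930 f(26,6)=5245955 f(26,8)=3109600 f(26,10)=1559675 f(26,12)=657475 f(26,14)=230204 f(26,16)=65779 f(26,18)=14950 f(26,20)=2600 f(26,22)=325 f(26,24)=26 f(26,26)=1
Σ_s f(26,s) = 45168320
P = 45168320/67108864 = 705755/1048576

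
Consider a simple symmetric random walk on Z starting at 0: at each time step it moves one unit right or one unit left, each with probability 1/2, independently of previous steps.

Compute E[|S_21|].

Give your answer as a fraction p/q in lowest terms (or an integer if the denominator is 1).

S_21 takes values m ≡ 1 (mod 2) with |m| ≤ 21; P(S_21=m) = C(21,(21+m)/2)/2^21.
Total paths: 2^21 = 2097152
Distribution: P(S=-21)=1/2097152, P(S=-19)=21/2097152, P(S=-17)=210/2097152, P(S=-15)=1330/2097152, P(S=-13)=5985/2097152, P(S=-11)=20349/2097152, P(S=-9)=54264/2097152, P(S=-7)=116280/2097152, P(S=-5)=203490/2097152, P(S=-3)=293930/2097152, P(S=-1)=352716/2097152, P(S=1)=352716/2097152, P(S=3)=293930/2097152, P(S=5)=203490/2097152, P(S=7)=116280/2097152, P(S=9)=54264/2097152, P(S=11)=20349/2097152, P(S=13)=5985/2097152, P(S=15)=1330/2097152, P(S=17)=210/2097152, P(S=19)=21/2097152, P(S=21)=1/2097152
E[|S_21|] = Σ_m |m|·P(S_21=m) = 7759752/2097152 = 969969/262144

Answer: 969969/262144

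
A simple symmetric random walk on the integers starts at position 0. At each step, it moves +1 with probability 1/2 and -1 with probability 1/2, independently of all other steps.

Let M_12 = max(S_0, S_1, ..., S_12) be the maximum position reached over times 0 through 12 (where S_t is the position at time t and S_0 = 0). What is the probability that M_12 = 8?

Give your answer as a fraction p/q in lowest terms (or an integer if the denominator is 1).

Let M_12 = max(S_0,...,S_12). Use the reflection principle: for j ≥ 1, #{paths with M_12 ≥ j} = #{S_12 ≥ j} + #{S_12 ≥ j+1}.
By reflection, #{M_12 ≥ 8} = #{S_12 ≥ 8} + #{S_12 ≥ 9} = 79 + 13 = 92.
#{M_12 ≥ 9} = #{S_12 ≥ 9} + #{S_12 ≥ 10} = 13 + 13 = 26.
#{M_12 = 8} = 92 - 26 = 66.
P(M_12 = 8) = 66/4096 = 33/2048

Answer: 33/2048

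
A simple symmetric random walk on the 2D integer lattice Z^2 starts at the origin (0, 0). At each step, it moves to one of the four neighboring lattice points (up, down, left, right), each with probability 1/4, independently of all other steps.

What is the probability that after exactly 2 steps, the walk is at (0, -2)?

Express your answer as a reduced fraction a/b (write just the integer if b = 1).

Let h be the number of horizontal steps (so 2-h are vertical). To end at (0,-2) need (h+0)/2 right-steps and ((2-h)-2)/2 up-steps.
Sum over h with 0 ≤ h ≤ 0, h ≡ 0 (mod 2), 2-h ≡ 0 (mod 2):
h=0: C(2,0)·C(0,0)·C(2,0) = 1·1·1 = 1
Total favorable: 1
Total paths: 4^2 = 16
P = 1/16 = 1/16

Answer: 1/16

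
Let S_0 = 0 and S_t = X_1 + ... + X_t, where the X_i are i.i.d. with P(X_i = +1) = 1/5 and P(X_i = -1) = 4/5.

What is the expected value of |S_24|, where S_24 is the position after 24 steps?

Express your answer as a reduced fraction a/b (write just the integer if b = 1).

S_24 takes values m ≡ 0 (mod 2) with |m| ≤ 24; P(S_24=m) = C(24,(24+m)/2) · (1/5)^((24+m)/2) · (4/5)^((24-m)/2).
Distribution: P(S=-24)=281474976710656/59604644775390625, P(S=-22)=1688849860263936/59604644775390625, P(S=-20)=4855443348258816/59604644775390625, P(S=-18)=8901646138474496/59604644775390625, P(S=-16)=11683410556747776/59604644775390625, P(S=-14)=11683410556747776/59604644775390625, P(S=-12)=9249366690758656/59604644775390625, P(S=-10)=5946021444059136/59604644775390625, P(S=-8)=3158823892156416/59604644775390625, P(S=-6)=1403921729847296/59604644775390625, P(S=-4)=526470648692736/59604644775390625, P(S=-2)=167513388220416/59604644775390625, P(S=0)=45368209309696/59604644775390625, P(S=2)=10469586763776/59604644775390625, P(S=4)=2056525971456/59604644775390625, P(S=6)=342754328576/59604644775390625, P(S=8)=48199827456/59604644775390625, P(S=10)=5670567936/59604644775390625, P(S=12)=551305216/59604644775390625, P(S=14)=43524096/59604644775390625, P(S=16)=2720256/59604644775390625, P(S=18)=129536/59604644775390625, P(S=20)=4416/59604644775390625, P(S=22)=96/59604644775390625, P(S=24)=1/59604644775390625
E[|S_24|] = Σ_m |m|·P(S_24=m) = 858370227522884952/59604644775390625

Answer: 858370227522884952/59604644775390625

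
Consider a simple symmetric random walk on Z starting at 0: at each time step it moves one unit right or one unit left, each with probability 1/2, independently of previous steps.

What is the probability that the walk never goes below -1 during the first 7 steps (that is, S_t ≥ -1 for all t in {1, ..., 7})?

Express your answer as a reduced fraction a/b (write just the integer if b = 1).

Answer: 35/64

Derivation:
Let f(t,s) = #length-t paths at position s with S_1..S_t all ≥ -1.
f(t,s) = f(t-1,s-1) + f(t-1,s+1) for s ≥ -1; f(t,s) = 0 for s < -1.
t=0: f(0,0)=1
t=1: f(1,-1)=1 f(1,1)=1
t=2: f(2,0)=2 f(2,2)=1
t=3: f(3,-1)=2 f(3,1)=3 f(3,3)=1
t=4: f(4,0)=5 f(4,2)=4 f(4,4)=1
t=5: f(5,-1)=5 f(5,1)=9 f(5,3)=5 f(5,5)=1
t=6: f(6,0)=14 f(6,2)=14 f(6,4)=6 f(6,6)=1
t=7: f(7,-1)=14 f(7,1)=28 f(7,3)=20 f(7,5)=7 f(7,7)=1
Σ_s f(7,s) = 70
P = 70/128 = 35/64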